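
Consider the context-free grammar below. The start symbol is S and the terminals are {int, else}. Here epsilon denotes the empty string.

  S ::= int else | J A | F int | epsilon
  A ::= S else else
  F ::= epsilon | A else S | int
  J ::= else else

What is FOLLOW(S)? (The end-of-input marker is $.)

FIRST(J): from J::=else else we get {else}. So FIRST(J) = {else}.
FIRST(S): from S::=int else we get {int}; from S::=J A we get {else}; from S::=F int we get {else, int}; from S::=epsilon we get {epsilon}. So FIRST(S) = {epsilon, else, int}.
FIRST(A): from A::=S else else we get {else, int}. So FIRST(A) = {else, int}.
FIRST(F): from F::=epsilon we get {epsilon}; from F::=A else S we get {else, int}; from F::=int we get {int}. So FIRST(F) = {epsilon, else, int}.
FOLLOW(S) includes $ since S is the start symbol.
FOLLOW(F): in S::=F int, F is followed by int with FIRST {int}. Thus FOLLOW(F) = {int}.
FOLLOW(S): in A::=S else else, S is followed by else else with FIRST {else}; in F::=A else S, the suffix after S is empty, so FOLLOW(S) ⊇ FOLLOW(F) = {int}. Thus FOLLOW(S) = {$, else, int}.
FOLLOW(A): in S::=J A, the suffix after A is empty, so FOLLOW(A) ⊇ FOLLOW(S) = {$, else, int}; in F::=A else S, A is followed by else S with FIRST {else}. Thus FOLLOW(A) = {$, else, int}.
FOLLOW(J): in S::=J A, J is followed by A with FIRST {else, int}. Thus FOLLOW(J) = {else, int}.

{$, else, int}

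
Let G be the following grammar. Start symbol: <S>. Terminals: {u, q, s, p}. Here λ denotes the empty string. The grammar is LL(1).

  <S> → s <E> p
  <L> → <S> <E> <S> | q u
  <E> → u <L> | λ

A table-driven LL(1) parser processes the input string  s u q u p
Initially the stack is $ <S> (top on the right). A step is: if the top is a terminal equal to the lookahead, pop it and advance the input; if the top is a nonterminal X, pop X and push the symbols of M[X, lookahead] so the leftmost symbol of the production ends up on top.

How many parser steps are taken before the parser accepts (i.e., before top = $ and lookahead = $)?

step 1: stack=$ <S>  input=s u q u p $  — expand <S> → s <E> p
step 2: stack=$ p <E> s  input=s u q u p $  — match s
step 3: stack=$ p <E>  input=u q u p $  — expand <E> → u <L>
step 4: stack=$ p <L> u  input=u q u p $  — match u
step 5: stack=$ p <L>  input=q u p $  — expand <L> → q u
step 6: stack=$ p u q  input=q u p $  — match q
step 7: stack=$ p u  input=u p $  — match u
step 8: stack=$ p  input=p $  — match p
Accept reached after 8 steps.

8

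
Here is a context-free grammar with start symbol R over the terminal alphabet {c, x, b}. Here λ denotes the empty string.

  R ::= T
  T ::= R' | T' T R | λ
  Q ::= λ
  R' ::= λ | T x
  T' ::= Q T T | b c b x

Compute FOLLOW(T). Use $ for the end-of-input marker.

{$, b, x}

FIRST(Q): from Q::=λ we get {λ}. So FIRST(Q) = {λ}.
FIRST(R): from R::=T we get {λ, b, x}. So FIRST(R) = {λ, b, x}.
FIRST(T): from T::=R' we get {λ, b, x}; from T::=T' T R we get {λ, b, x}; from T::=λ we get {λ}. So FIRST(T) = {λ, b, x}.
FIRST(R'): from R'::=λ we get {λ}; from R'::=T x we get {b, x}. So FIRST(R') = {λ, b, x}.
FIRST(T'): from T'::=Q T T we get {λ, b, x}; from T'::=b c b x we get {b}. So FIRST(T') = {λ, b, x}.
FOLLOW(R) includes $ since R is the start symbol.
FOLLOW(R): in T::=T' T R, the suffix after R is empty, so FOLLOW(R) ⊇ FOLLOW(T) = {$, b, x}. Thus FOLLOW(R) = {$, b, x}.
FOLLOW(T): in R::=T, the suffix after T is empty, so FOLLOW(T) ⊇ FOLLOW(R) = {$, b, x}; in T::=T' T R, T is followed by R with FIRST {λ, b, x}; in T::=T' T R, the suffix after T is nullable (adds nothing new); in R'::=T x, T is followed by x with FIRST {x}; in T'::=Q T T (occurrence 1), T is followed by T with FIRST {λ, b, x}; in T'::=Q T T (occurrence 1), the suffix after T is nullable, so FOLLOW(T) ⊇ FOLLOW(T') = {$, b, x}; in T'::=Q T T (occurrence 2), the suffix after T is empty, so FOLLOW(T) ⊇ FOLLOW(T') = {$, b, x}. Thus FOLLOW(T) = {$, b, x}.
FOLLOW(R'): in T::=R', the suffix after R' is empty, so FOLLOW(R') ⊇ FOLLOW(T) = {$, b, x}. Thus FOLLOW(R') = {$, b, x}.
FOLLOW(T'): in T::=T' T R, T' is followed by T R with FIRST {λ, b, x}; in T::=T' T R, the suffix after T' is nullable, so FOLLOW(T') ⊇ FOLLOW(T) = {$, b, x}. Thus FOLLOW(T') = {$, b, x}.
FOLLOW(Q): in T'::=Q T T, Q is followed by T T with FIRST {λ, b, x}; in T'::=Q T T, the suffix after Q is nullable, so FOLLOW(Q) ⊇ FOLLOW(T') = {$, b, x}. Thus FOLLOW(Q) = {$, b, x}.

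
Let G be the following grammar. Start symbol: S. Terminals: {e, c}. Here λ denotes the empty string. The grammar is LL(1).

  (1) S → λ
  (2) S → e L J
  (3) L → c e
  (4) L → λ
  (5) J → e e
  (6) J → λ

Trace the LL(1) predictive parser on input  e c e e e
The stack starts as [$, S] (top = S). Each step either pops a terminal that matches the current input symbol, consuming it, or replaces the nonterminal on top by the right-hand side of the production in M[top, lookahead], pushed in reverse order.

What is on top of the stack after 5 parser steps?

     Stack    Input        Action
  1  $ S      e c e e e $  expand S → e L J
  2  $ J L e  e c e e e $  match e
  3  $ J L    c e e e $    expand L → c e
  4  $ J e c  c e e e $    match c
  5  $ J e    e e e $      match e
Stack after step 5: $ J (top = J).

J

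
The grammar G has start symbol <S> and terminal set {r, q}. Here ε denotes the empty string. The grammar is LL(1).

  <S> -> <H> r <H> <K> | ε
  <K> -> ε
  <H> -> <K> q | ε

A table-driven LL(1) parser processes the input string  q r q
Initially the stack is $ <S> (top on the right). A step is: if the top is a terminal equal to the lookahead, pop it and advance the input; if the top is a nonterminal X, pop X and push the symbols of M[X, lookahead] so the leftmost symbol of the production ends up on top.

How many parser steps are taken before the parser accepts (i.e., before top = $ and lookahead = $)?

9

     Stack              Input    Action
  1  $ <S>              q r q $  expand <S> -> <H> r <H> <K>
  2  $ <K> <H> r <H>    q r q $  expand <H> -> <K> q
  3  $ <K> <H> r q <K>  q r q $  expand <K> -> ε
  4  $ <K> <H> r q      q r q $  match q
  5  $ <K> <H> r        r q $    match r
  6  $ <K> <H>          q $      expand <H> -> <K> q
  7  $ <K> q <K>        q $      expand <K> -> ε
  8  $ <K> q            q $      match q
  9  $ <K>              $        expand <K> -> ε
Accept reached after 9 steps.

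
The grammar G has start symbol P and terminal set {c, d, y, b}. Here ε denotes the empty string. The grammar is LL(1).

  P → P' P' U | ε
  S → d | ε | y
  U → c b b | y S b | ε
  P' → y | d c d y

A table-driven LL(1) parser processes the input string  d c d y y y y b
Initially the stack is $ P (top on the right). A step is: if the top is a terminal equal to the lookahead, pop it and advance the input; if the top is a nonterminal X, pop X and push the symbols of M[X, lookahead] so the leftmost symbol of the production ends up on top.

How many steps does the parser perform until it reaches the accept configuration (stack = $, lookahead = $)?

step 1: stack=$ P  input=d c d y y y y b $  — expand P → P' P' U
step 2: stack=$ U P' P'  input=d c d y y y y b $  — expand P' → d c d y
step 3: stack=$ U P' y d c d  input=d c d y y y y b $  — match d
step 4: stack=$ U P' y d c  input=c d y y y y b $  — match c
step 5: stack=$ U P' y d  input=d y y y y b $  — match d
step 6: stack=$ U P' y  input=y y y y b $  — match y
step 7: stack=$ U P'  input=y y y b $  — expand P' → y
step 8: stack=$ U y  input=y y y b $  — match y
step 9: stack=$ U  input=y y b $  — expand U → y S b
step 10: stack=$ b S y  input=y y b $  — match y
step 11: stack=$ b S  input=y b $  — expand S → y
step 12: stack=$ b y  input=y b $  — match y
step 13: stack=$ b  input=b $  — match b
Accept reached after 13 steps.

13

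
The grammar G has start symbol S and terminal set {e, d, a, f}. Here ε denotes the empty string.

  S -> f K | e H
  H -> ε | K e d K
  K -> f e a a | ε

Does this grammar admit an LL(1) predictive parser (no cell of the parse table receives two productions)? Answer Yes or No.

FIRST(S) = {e, f}
FIRST(H) = {ε, e, f}
FIRST(K) = {ε, f}
FOLLOW(S) = {$}
FOLLOW(H) = {$}
FOLLOW(K) = {$, e}
Each cell of M receives at most one production.

Yes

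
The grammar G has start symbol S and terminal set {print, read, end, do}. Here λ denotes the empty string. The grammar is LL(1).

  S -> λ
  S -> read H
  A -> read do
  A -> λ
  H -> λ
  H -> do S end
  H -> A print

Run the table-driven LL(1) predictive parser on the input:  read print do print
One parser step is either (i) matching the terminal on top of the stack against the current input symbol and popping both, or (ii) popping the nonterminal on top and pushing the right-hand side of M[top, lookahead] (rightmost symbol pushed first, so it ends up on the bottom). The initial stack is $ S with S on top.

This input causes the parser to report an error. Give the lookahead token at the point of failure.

do

     Stack      Input                  Action
  1  $ S        read print do print $  expand S -> read H
  2  $ H read   read print do print $  match read
  3  $ H        print do print $       expand H -> A print
  4  $ print A  print do print $       expand A -> λ
  5  $ print    print do print $       match print
  6  $          do print $             error: stack empty but input remains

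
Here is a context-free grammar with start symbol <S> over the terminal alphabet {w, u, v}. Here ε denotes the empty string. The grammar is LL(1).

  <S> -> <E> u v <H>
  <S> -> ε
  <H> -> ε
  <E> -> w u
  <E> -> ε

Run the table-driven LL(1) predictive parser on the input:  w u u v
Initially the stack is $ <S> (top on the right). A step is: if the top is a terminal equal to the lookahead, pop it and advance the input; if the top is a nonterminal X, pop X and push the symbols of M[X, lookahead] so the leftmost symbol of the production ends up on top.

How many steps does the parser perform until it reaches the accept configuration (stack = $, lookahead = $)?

step 1: stack=$ <S>  input=w u u v $  — expand <S> -> <E> u v <H>
step 2: stack=$ <H> v u <E>  input=w u u v $  — expand <E> -> w u
step 3: stack=$ <H> v u u w  input=w u u v $  — match w
step 4: stack=$ <H> v u u  input=u u v $  — match u
step 5: stack=$ <H> v u  input=u v $  — match u
step 6: stack=$ <H> v  input=v $  — match v
step 7: stack=$ <H>  input=$  — expand <H> -> ε
Accept reached after 7 steps.

7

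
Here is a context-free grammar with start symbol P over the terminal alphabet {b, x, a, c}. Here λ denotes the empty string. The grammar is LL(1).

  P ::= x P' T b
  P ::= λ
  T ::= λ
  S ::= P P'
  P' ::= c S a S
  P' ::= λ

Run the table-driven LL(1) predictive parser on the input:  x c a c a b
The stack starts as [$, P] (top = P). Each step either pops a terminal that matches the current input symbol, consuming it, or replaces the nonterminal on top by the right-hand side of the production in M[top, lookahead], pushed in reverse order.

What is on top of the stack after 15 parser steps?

step 1: stack=$ P  input=x c a c a b $  — expand P ::= x P' T b
step 2: stack=$ b T P' x  input=x c a c a b $  — match x
step 3: stack=$ b T P'  input=c a c a b $  — expand P' ::= c S a S
step 4: stack=$ b T S a S c  input=c a c a b $  — match c
step 5: stack=$ b T S a S  input=a c a b $  — expand S ::= P P'
step 6: stack=$ b T S a P' P  input=a c a b $  — expand P ::= λ
step 7: stack=$ b T S a P'  input=a c a b $  — expand P' ::= λ
step 8: stack=$ b T S a  input=a c a b $  — match a
step 9: stack=$ b T S  input=c a b $  — expand S ::= P P'
step 10: stack=$ b T P' P  input=c a b $  — expand P ::= λ
step 11: stack=$ b T P'  input=c a b $  — expand P' ::= c S a S
step 12: stack=$ b T S a S c  input=c a b $  — match c
step 13: stack=$ b T S a S  input=a b $  — expand S ::= P P'
step 14: stack=$ b T S a P' P  input=a b $  — expand P ::= λ
step 15: stack=$ b T S a P'  input=a b $  — expand P' ::= λ
Stack after step 15: $ b T S a (top = a).

a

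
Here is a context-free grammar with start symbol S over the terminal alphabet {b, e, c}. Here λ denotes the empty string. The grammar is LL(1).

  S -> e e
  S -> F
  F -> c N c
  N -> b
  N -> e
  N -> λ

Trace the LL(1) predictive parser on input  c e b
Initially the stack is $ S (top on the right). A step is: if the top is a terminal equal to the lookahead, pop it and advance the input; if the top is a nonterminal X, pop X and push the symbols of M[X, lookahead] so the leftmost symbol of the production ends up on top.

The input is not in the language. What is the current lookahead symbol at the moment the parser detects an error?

b

     Stack    Input    Action
  1  $ S      c e b $  expand S -> F
  2  $ F      c e b $  expand F -> c N c
  3  $ c N c  c e b $  match c
  4  $ c N    e b $    expand N -> e
  5  $ c e    e b $    match e
  6  $ c      b $      error: top is terminal c but lookahead is b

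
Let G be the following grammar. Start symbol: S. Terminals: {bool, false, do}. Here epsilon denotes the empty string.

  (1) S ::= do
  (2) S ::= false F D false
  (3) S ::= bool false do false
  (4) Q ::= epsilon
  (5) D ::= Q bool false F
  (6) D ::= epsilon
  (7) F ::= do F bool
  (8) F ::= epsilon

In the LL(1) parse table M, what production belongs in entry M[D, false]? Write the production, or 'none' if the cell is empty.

FIRST(S) = {bool, do, false}
FIRST(Q) = {epsilon}
FIRST(F) = {epsilon, do}
FIRST(D) = {epsilon, bool}  (via Q bool false F)
FOLLOW(S) includes $ since S is the start symbol.
FOLLOW(D): in S::=false F D false, D is followed by false with FIRST {false}. Thus FOLLOW(D) = {false}.
For D ::= Q bool false F: FIRST(Q bool false F) = {bool}, so it goes in M[D, t] for t ∈ {bool}.
For D ::= epsilon: FIRST(epsilon) = {epsilon}, so it goes in M[D, t] for t ∈ {}; since epsilon ∈ FIRST, also for every t ∈ FOLLOW(D) = {false}.

D ::= epsilon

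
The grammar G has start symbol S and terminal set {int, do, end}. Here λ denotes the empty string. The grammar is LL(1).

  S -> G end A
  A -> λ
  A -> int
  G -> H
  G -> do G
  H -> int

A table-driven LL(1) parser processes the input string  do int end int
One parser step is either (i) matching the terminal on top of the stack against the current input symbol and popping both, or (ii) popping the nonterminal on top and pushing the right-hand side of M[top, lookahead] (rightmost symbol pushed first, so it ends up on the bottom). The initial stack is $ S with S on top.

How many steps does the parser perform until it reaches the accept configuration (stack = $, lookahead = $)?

9

step 1: stack=$ S  input=do int end int $  — expand S -> G end A
step 2: stack=$ A end G  input=do int end int $  — expand G -> do G
step 3: stack=$ A end G do  input=do int end int $  — match do
step 4: stack=$ A end G  input=int end int $  — expand G -> H
step 5: stack=$ A end H  input=int end int $  — expand H -> int
step 6: stack=$ A end int  input=int end int $  — match int
step 7: stack=$ A end  input=end int $  — match end
step 8: stack=$ A  input=int $  — expand A -> int
step 9: stack=$ int  input=int $  — match int
Accept reached after 9 steps.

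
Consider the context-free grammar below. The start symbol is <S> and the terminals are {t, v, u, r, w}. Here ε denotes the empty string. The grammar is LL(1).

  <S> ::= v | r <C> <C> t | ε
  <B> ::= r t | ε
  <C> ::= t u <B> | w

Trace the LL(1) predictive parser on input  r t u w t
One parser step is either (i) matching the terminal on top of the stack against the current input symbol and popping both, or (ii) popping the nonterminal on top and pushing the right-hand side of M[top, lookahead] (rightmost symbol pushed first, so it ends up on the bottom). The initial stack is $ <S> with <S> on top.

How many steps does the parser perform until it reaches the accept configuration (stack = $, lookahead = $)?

9

     Stack            Input        Action
  1  $ <S>            r t u w t $  expand <S> ::= r <C> <C> t
  2  $ t <C> <C> r    r t u w t $  match r
  3  $ t <C> <C>      t u w t $    expand <C> ::= t u <B>
  4  $ t <C> <B> u t  t u w t $    match t
  5  $ t <C> <B> u    u w t $      match u
  6  $ t <C> <B>      w t $        expand <B> ::= ε
  7  $ t <C>          w t $        expand <C> ::= w
  8  $ t w            w t $        match w
  9  $ t              t $          match t
Accept reached after 9 steps.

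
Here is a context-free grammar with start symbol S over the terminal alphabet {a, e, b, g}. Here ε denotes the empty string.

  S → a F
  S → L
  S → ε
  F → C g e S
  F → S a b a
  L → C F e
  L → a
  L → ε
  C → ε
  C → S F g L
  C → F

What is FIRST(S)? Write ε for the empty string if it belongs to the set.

FIRST(S) = {ε, a, g}  (via L)
FIRST(F) = {a, g}  (via C g e S, S a b a)
FIRST(C) = {ε, a, g}  (via S F g L, F)
FIRST(L) = {ε, a, g}  (via C F e)

{ε, a, g}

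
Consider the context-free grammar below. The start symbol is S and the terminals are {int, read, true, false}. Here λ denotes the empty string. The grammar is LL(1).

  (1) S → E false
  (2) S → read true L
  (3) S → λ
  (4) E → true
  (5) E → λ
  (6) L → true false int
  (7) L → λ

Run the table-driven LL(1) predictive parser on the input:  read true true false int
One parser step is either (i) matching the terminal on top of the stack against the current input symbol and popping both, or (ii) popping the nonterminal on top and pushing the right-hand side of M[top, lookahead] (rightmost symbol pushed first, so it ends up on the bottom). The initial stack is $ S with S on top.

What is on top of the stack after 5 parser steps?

false

step 1: stack=$ S  input=read true true false int $  — expand S → read true L
step 2: stack=$ L true read  input=read true true false int $  — match read
step 3: stack=$ L true  input=true true false int $  — match true
step 4: stack=$ L  input=true false int $  — expand L → true false int
step 5: stack=$ int false true  input=true false int $  — match true
Stack after step 5: $ int false (top = false).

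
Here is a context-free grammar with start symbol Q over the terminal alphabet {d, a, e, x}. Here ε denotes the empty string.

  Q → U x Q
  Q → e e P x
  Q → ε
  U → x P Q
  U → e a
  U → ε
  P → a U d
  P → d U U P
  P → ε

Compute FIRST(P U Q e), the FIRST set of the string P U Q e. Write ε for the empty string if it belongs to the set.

FIRST(U) = {ε, e, x}
FIRST(P) = {ε, a, d}
FIRST(Q) = {ε, e, x}  (via U x Q)
FIRST(P U Q e): take FIRST of each symbol in turn, carrying on past any symbol whose FIRST contains ε; result {a, d, e, x}.

{a, d, e, x}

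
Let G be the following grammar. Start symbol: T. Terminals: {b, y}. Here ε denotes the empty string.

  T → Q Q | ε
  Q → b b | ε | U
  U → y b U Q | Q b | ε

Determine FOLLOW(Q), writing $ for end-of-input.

FIRST(T): from T→Q Q we get {ε, b, y}; from T→ε we get {ε}. So FIRST(T) = {ε, b, y}.
FIRST(Q): from Q→b b we get {b}; from Q→ε we get {ε}; from Q→U we get {ε, b, y}. So FIRST(Q) = {ε, b, y}.
FIRST(U): from U→y b U Q we get {y}; from U→Q b we get {b, y}; from U→ε we get {ε}. So FIRST(U) = {ε, b, y}.
FOLLOW(T) includes $ since T is the start symbol.
FOLLOW(T): T appears on no right-hand side. Thus FOLLOW(T) = {$}.
FOLLOW(Q): in T→Q Q (occurrence 1), Q is followed by Q with FIRST {ε, b, y}; in T→Q Q (occurrence 1), the suffix after Q is nullable, so FOLLOW(Q) ⊇ FOLLOW(T) = {$}; in T→Q Q (occurrence 2), the suffix after Q is empty, so FOLLOW(Q) ⊇ FOLLOW(T) = {$}; in U→y b U Q, the suffix after Q is empty, so FOLLOW(Q) ⊇ FOLLOW(U) = {$, b, y}; in U→Q b, Q is followed by b with FIRST {b}. Thus FOLLOW(Q) = {$, b, y}.
FOLLOW(U): in Q→U, the suffix after U is empty, so FOLLOW(U) ⊇ FOLLOW(Q) = {$, b, y}; in U→y b U Q, U is followed by Q with FIRST {ε, b, y}; in U→y b U Q, the suffix after U is nullable (adds nothing new). Thus FOLLOW(U) = {$, b, y}.

{$, b, y}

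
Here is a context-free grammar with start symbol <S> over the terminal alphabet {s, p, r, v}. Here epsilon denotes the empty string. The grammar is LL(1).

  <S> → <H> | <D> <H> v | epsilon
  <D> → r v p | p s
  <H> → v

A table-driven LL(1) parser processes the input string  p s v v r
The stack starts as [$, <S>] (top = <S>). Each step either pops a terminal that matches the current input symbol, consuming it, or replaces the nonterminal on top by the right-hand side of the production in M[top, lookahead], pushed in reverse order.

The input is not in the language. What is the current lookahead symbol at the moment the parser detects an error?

step 1: stack=$ <S>  input=p s v v r $  — expand <S> → <D> <H> v
step 2: stack=$ v <H> <D>  input=p s v v r $  — expand <D> → p s
step 3: stack=$ v <H> s p  input=p s v v r $  — match p
step 4: stack=$ v <H> s  input=s v v r $  — match s
step 5: stack=$ v <H>  input=v v r $  — expand <H> → v
step 6: stack=$ v v  input=v v r $  — match v
step 7: stack=$ v  input=v r $  — match v
step 8: stack=$  input=r $  — error: stack empty but input remains

r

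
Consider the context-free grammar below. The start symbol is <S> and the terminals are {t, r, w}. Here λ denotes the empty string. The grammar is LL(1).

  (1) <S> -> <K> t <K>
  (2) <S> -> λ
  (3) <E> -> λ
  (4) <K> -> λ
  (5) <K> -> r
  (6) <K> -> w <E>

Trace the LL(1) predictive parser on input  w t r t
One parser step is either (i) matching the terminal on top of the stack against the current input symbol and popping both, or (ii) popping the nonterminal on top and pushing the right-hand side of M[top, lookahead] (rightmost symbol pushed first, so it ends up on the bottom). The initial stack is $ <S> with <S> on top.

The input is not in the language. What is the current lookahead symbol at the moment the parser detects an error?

     Stack          Input      Action
  1  $ <S>          w t r t $  expand <S> -> <K> t <K>
  2  $ <K> t <K>    w t r t $  expand <K> -> w <E>
  3  $ <K> t <E> w  w t r t $  match w
  4  $ <K> t <E>    t r t $    expand <E> -> λ
  5  $ <K> t        t r t $    match t
  6  $ <K>          r t $      expand <K> -> r
  7  $ r            r t $      match r
  8  $              t $        error: stack empty but input remains

t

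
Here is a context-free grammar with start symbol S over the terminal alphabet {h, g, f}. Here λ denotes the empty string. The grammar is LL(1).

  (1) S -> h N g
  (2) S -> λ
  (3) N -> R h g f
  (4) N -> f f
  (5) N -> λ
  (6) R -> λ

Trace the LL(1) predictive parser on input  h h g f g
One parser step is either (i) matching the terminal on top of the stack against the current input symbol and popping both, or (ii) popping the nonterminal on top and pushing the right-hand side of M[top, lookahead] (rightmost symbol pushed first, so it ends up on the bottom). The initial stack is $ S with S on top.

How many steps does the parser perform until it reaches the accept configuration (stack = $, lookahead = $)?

8

     Stack        Input        Action
  1  $ S          h h g f g $  expand S -> h N g
  2  $ g N h      h h g f g $  match h
  3  $ g N        h g f g $    expand N -> R h g f
  4  $ g f g h R  h g f g $    expand R -> λ
  5  $ g f g h    h g f g $    match h
  6  $ g f g      g f g $      match g
  7  $ g f        f g $        match f
  8  $ g          g $          match g
Accept reached after 8 steps.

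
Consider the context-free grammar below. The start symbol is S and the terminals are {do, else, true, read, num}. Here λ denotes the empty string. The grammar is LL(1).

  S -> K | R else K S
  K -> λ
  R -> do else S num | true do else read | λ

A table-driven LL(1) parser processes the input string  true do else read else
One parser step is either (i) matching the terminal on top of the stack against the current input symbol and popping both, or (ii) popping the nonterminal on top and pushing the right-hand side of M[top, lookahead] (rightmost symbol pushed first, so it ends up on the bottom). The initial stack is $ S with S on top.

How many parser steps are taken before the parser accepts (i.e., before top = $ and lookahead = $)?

      Stack                         Input                     Action
   1  $ S                           true do else read else $  expand S -> R else K S
   2  $ S K else R                  true do else read else $  expand R -> true do else read
   3  $ S K else read else do true  true do else read else $  match true
   4  $ S K else read else do       do else read else $       match do
   5  $ S K else read else          else read else $          match else
   6  $ S K else read               read else $               match read
   7  $ S K else                    else $                    match else
   8  $ S K                         $                         expand K -> λ
   9  $ S                           $                         expand S -> K
  10  $ K                           $                         expand K -> λ
Accept reached after 10 steps.

10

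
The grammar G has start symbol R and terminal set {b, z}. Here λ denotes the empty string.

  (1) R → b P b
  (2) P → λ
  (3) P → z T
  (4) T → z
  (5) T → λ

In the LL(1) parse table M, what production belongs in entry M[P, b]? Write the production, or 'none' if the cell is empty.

FIRST(R) = {b}
FIRST(P) = {λ, z}
FIRST(T) = {λ, z}
FOLLOW(R) includes $ since R is the start symbol.
FOLLOW(P): in R→b P b, P is followed by b with FIRST {b}. Thus FOLLOW(P) = {b}.
For P → λ: FIRST(λ) = {λ}, so it goes in M[P, t] for t ∈ {}; since λ ∈ FIRST, also for every t ∈ FOLLOW(P) = {b}.
For P → z T: FIRST(z T) = {z}, so it goes in M[P, t] for t ∈ {z}.

P → λ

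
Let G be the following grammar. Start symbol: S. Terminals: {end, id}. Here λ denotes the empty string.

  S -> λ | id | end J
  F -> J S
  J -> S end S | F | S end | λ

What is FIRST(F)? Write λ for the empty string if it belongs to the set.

{λ, end, id}

FIRST(S): from S->λ we get {λ}; from S->id we get {id}; from S->end J we get {end}. So FIRST(S) = {λ, end, id}.
FIRST(F): from F->J S we get {λ, end, id}. So FIRST(F) = {λ, end, id}.
FIRST(J): from J->S end S we get {end, id}; from J->F we get {λ, end, id}; from J->S end we get {end, id}; from J->λ we get {λ}. So FIRST(J) = {λ, end, id}.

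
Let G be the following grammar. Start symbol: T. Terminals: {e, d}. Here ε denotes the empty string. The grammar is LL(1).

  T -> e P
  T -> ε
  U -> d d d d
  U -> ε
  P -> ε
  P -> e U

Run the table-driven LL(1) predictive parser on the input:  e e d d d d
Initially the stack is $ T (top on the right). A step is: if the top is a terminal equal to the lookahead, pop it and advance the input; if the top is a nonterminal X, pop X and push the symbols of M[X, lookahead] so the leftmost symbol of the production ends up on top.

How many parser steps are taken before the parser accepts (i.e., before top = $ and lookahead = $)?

     Stack      Input          Action
  1  $ T        e e d d d d $  expand T -> e P
  2  $ P e      e e d d d d $  match e
  3  $ P        e d d d d $    expand P -> e U
  4  $ U e      e d d d d $    match e
  5  $ U        d d d d $      expand U -> d d d d
  6  $ d d d d  d d d d $      match d
  7  $ d d d    d d d $        match d
  8  $ d d      d d $          match d
  9  $ d        d $            match d
Accept reached after 9 steps.

9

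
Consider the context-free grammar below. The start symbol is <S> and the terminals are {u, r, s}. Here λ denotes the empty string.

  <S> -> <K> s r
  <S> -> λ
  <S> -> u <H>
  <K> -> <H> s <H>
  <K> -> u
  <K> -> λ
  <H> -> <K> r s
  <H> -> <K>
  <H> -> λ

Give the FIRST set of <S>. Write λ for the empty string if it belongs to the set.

FIRST(<S>) = {λ, r, s, u}  (via <K> s r)
FIRST(<K>) = {λ, r, s, u}  (via <H> s <H>)
FIRST(<H>) = {λ, r, s, u}  (via <K> r s, <K>)

{λ, r, s, u}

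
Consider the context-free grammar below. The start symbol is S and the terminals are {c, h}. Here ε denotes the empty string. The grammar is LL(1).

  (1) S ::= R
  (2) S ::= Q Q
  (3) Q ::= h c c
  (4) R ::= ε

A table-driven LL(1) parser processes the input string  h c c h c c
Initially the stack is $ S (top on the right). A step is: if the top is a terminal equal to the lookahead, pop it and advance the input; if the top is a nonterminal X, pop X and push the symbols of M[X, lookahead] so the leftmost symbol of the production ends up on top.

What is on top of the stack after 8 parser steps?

c

     Stack      Input          Action
  1  $ S        h c c h c c $  expand S ::= Q Q
  2  $ Q Q      h c c h c c $  expand Q ::= h c c
  3  $ Q c c h  h c c h c c $  match h
  4  $ Q c c    c c h c c $    match c
  5  $ Q c      c h c c $      match c
  6  $ Q        h c c $        expand Q ::= h c c
  7  $ c c h    h c c $        match h
  8  $ c c      c c $          match c
Stack after step 8: $ c (top = c).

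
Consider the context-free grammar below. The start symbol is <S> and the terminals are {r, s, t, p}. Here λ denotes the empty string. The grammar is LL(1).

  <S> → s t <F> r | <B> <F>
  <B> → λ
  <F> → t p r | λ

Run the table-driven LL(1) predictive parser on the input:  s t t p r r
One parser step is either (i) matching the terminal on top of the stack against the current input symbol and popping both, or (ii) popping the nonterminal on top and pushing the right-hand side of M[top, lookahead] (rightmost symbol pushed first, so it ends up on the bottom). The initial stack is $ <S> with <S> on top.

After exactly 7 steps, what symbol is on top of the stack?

r

step 1: stack=$ <S>  input=s t t p r r $  — expand <S> → s t <F> r
step 2: stack=$ r <F> t s  input=s t t p r r $  — match s
step 3: stack=$ r <F> t  input=t t p r r $  — match t
step 4: stack=$ r <F>  input=t p r r $  — expand <F> → t p r
step 5: stack=$ r r p t  input=t p r r $  — match t
step 6: stack=$ r r p  input=p r r $  — match p
step 7: stack=$ r r  input=r r $  — match r
Stack after step 7: $ r (top = r).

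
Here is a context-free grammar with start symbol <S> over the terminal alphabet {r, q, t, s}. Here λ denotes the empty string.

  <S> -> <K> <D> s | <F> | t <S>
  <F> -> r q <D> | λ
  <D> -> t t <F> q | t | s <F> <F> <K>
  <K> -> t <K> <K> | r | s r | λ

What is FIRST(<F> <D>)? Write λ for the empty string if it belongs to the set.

FIRST(<F>) = {λ, r}
FIRST(<D>) = {s, t}
FIRST(<K>) = {λ, r, s, t}
FIRST(<S>) = {λ, r, s, t}  (via <K> <D> s, <F>)
FIRST(<F> <D>): take FIRST of each symbol in turn, carrying on past any symbol whose FIRST contains λ; result {r, s, t}.

{r, s, t}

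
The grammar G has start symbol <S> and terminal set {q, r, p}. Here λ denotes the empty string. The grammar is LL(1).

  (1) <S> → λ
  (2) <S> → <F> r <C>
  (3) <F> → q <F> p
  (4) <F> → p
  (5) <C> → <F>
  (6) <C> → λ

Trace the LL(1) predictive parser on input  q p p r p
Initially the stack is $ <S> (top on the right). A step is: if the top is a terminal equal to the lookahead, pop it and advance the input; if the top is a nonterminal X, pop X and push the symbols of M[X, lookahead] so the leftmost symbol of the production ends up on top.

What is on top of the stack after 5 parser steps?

     Stack            Input        Action
  1  $ <S>            q p p r p $  expand <S> → <F> r <C>
  2  $ <C> r <F>      q p p r p $  expand <F> → q <F> p
  3  $ <C> r p <F> q  q p p r p $  match q
  4  $ <C> r p <F>    p p r p $    expand <F> → p
  5  $ <C> r p p      p p r p $    match p
Stack after step 5: $ <C> r p (top = p).

p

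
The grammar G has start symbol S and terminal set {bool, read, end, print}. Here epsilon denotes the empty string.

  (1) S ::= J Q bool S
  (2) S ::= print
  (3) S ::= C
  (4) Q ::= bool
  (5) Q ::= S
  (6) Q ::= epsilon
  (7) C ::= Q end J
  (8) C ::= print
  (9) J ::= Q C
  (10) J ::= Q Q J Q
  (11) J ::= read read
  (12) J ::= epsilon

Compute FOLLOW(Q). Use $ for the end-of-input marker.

{$, bool, end, print, read}

FIRST(S): from S::=J Q bool S we get {bool, end, print, read}; from S::=print we get {print}; from S::=C we get {bool, end, print, read}. So FIRST(S) = {bool, end, print, read}.
FIRST(Q): from Q::=bool we get {bool}; from Q::=S we get {bool, end, print, read}; from Q::=epsilon we get {epsilon}. So FIRST(Q) = {epsilon, bool, end, print, read}.
FIRST(C): from C::=Q end J we get {bool, end, print, read}; from C::=print we get {print}. So FIRST(C) = {bool, end, print, read}.
FIRST(J): from J::=Q C we get {bool, end, print, read}; from J::=Q Q J Q we get {epsilon, bool, end, print, read}; from J::=read read we get {read}; from J::=epsilon we get {epsilon}. So FIRST(J) = {epsilon, bool, end, print, read}.
FOLLOW(S) includes $ since S is the start symbol.
FOLLOW(S): in S::=J Q bool S, the suffix after S is empty (adds nothing new); in Q::=S, the suffix after S is empty, so FOLLOW(S) ⊇ FOLLOW(Q) = {$, bool, end, print, read}. Thus FOLLOW(S) = {$, bool, end, print, read}.
FOLLOW(Q): in S::=J Q bool S, Q is followed by bool S with FIRST {bool}; in C::=Q end J, Q is followed by end J with FIRST {end}; in J::=Q C, Q is followed by C with FIRST {bool, end, print, read}; in J::=Q Q J Q (occurrence 1), Q is followed by Q J Q with FIRST {epsilon, bool, end, print, read}; in J::=Q Q J Q (occurrence 1), the suffix after Q is nullable, so FOLLOW(Q) ⊇ FOLLOW(J) = {$, bool, end, print, read}; in J::=Q Q J Q (occurrence 2), Q is followed by J Q with FIRST {epsilon, bool, end, print, read}; in J::=Q Q J Q (occurrence 2), the suffix after Q is nullable, so FOLLOW(Q) ⊇ FOLLOW(J) = {$, bool, end, print, read}; in J::=Q Q J Q (occurrence 3), the suffix after Q is empty, so FOLLOW(Q) ⊇ FOLLOW(J) = {$, bool, end, print, read}. Thus FOLLOW(Q) = {$, bool, end, print, read}.
FOLLOW(C): in S::=C, the suffix after C is empty, so FOLLOW(C) ⊇ FOLLOW(S) = {$, bool, end, print, read}; in J::=Q C, the suffix after C is empty, so FOLLOW(C) ⊇ FOLLOW(J) = {$, bool, end, print, read}. Thus FOLLOW(C) = {$, bool, end, print, read}.
FOLLOW(J): in S::=J Q bool S, J is followed by Q bool S with FIRST {bool, end, print, read}; in C::=Q end J, the suffix after J is empty, so FOLLOW(J) ⊇ FOLLOW(C) = {$, bool, end, print, read}; in J::=Q Q J Q, J is followed by Q with FIRST {epsilon, bool, end, print, read}; in J::=Q Q J Q, the suffix after J is nullable (adds nothing new). Thus FOLLOW(J) = {$, bool, end, print, read}.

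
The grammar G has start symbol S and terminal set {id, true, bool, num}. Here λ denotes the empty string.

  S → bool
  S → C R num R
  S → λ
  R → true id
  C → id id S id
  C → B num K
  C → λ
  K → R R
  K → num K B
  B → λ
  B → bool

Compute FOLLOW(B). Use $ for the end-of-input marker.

FIRST(R) = {true}
FIRST(B) = {λ, bool}
FIRST(C) = {λ, bool, id, num}  (via B num K)
FIRST(K) = {num, true}  (via R R)
FIRST(S) = {λ, bool, id, num, true}  (via C R num R)
FOLLOW(S) includes $ since S is the start symbol.
FOLLOW(S): in C→id id S id, S is followed by id with FIRST {id}. Thus FOLLOW(S) = {$, id}.
FOLLOW(C): in S→C R num R, C is followed by R num R with FIRST {true}. Thus FOLLOW(C) = {true}.
FOLLOW(K): in C→B num K, the suffix after K is empty, so FOLLOW(K) ⊇ FOLLOW(C) = {true}; in K→num K B, K is followed by B with FIRST {λ, bool}; in K→num K B, the suffix after K is nullable (adds nothing new). Thus FOLLOW(K) = {bool, true}.
FOLLOW(R): in S→C R num R (occurrence 1), R is followed by num R with FIRST {num}; in S→C R num R (occurrence 2), the suffix after R is empty, so FOLLOW(R) ⊇ FOLLOW(S) = {$, id}; in K→R R (occurrence 1), R is followed by R with FIRST {true}; in K→R R (occurrence 2), the suffix after R is empty, so FOLLOW(R) ⊇ FOLLOW(K) = {bool, true}. Thus FOLLOW(R) = {$, bool, id, num, true}.
FOLLOW(B): in C→B num K, B is followed by num K with FIRST {num}; in K→num K B, the suffix after B is empty, so FOLLOW(B) ⊇ FOLLOW(K) = {bool, true}. Thus FOLLOW(B) = {bool, num, true}.

{bool, num, true}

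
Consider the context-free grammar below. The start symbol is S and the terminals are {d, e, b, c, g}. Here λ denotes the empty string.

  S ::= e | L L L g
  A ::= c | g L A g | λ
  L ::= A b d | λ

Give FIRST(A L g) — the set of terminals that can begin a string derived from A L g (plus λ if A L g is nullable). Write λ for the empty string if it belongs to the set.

FIRST(A): from A::=c we get {c}; from A::=g L A g we get {g}; from A::=λ we get {λ}. So FIRST(A) = {λ, c, g}.
FIRST(L): from L::=A b d we get {b, c, g}; from L::=λ we get {λ}. So FIRST(L) = {λ, b, c, g}.
FIRST(S): from S::=e we get {e}; from S::=L L L g we get {b, c, g}. So FIRST(S) = {b, c, e, g}.
FIRST(A L g): take FIRST of each symbol in turn, carrying on past any symbol whose FIRST contains λ; result {b, c, g}.

{b, c, g}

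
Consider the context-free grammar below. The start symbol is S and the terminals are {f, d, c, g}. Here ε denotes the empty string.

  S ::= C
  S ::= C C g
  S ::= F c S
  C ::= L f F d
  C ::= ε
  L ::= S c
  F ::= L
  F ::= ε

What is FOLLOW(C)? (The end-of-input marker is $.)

FIRST(S): from S::=C we get {ε, c, g}; from S::=C C g we get {c, g}; from S::=F c S we get {c, g}. So FIRST(S) = {ε, c, g}.
FIRST(L): from L::=S c we get {c, g}. So FIRST(L) = {c, g}.
FIRST(C): from C::=L f F d we get {c, g}; from C::=ε we get {ε}. So FIRST(C) = {ε, c, g}.
FIRST(F): from F::=L we get {c, g}; from F::=ε we get {ε}. So FIRST(F) = {ε, c, g}.
FOLLOW(S) includes $ since S is the start symbol.
FOLLOW(S): in S::=F c S, the suffix after S is empty (adds nothing new); in L::=S c, S is followed by c with FIRST {c}. Thus FOLLOW(S) = {$, c}.
FOLLOW(C): in S::=C, the suffix after C is empty, so FOLLOW(C) ⊇ FOLLOW(S) = {$, c}; in S::=C C g (occurrence 1), C is followed by C g with FIRST {c, g}; in S::=C C g (occurrence 2), C is followed by g with FIRST {g}. Thus FOLLOW(C) = {$, c, g}.
FOLLOW(F): in S::=F c S, F is followed by c S with FIRST {c}; in C::=L f F d, F is followed by d with FIRST {d}. Thus FOLLOW(F) = {c, d}.
FOLLOW(L): in C::=L f F d, L is followed by f F d with FIRST {f}; in F::=L, the suffix after L is empty, so FOLLOW(L) ⊇ FOLLOW(F) = {c, d}. Thus FOLLOW(L) = {c, d, f}.

{$, c, g}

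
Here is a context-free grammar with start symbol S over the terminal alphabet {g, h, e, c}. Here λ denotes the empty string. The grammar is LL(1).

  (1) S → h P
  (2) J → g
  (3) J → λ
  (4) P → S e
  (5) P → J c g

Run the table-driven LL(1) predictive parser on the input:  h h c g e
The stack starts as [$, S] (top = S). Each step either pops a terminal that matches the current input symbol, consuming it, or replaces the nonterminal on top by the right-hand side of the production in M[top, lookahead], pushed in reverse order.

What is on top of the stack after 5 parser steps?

step 1: stack=$ S  input=h h c g e $  — expand S → h P
step 2: stack=$ P h  input=h h c g e $  — match h
step 3: stack=$ P  input=h c g e $  — expand P → S e
step 4: stack=$ e S  input=h c g e $  — expand S → h P
step 5: stack=$ e P h  input=h c g e $  — match h
Stack after step 5: $ e P (top = P).

P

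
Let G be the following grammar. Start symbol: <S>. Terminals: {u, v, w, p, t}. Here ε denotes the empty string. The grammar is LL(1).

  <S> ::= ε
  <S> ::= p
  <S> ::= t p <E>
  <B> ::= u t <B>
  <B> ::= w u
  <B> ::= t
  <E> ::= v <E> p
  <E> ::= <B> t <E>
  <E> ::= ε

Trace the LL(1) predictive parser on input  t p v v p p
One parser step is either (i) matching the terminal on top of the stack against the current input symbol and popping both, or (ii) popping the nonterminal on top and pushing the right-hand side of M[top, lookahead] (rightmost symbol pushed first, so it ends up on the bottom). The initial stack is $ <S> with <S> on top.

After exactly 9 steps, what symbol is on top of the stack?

p

     Stack        Input          Action
  1  $ <S>        t p v v p p $  expand <S> ::= t p <E>
  2  $ <E> p t    t p v v p p $  match t
  3  $ <E> p      p v v p p $    match p
  4  $ <E>        v v p p $      expand <E> ::= v <E> p
  5  $ p <E> v    v v p p $      match v
  6  $ p <E>      v p p $        expand <E> ::= v <E> p
  7  $ p p <E> v  v p p $        match v
  8  $ p p <E>    p p $          expand <E> ::= ε
  9  $ p p        p p $          match p
Stack after step 9: $ p (top = p).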